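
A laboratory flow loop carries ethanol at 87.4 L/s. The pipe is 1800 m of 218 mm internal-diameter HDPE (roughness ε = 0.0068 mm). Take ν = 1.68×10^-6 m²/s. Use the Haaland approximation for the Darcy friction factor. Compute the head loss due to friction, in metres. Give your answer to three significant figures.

h_f ≈ 33.6 m

V = 4Q/(πD²) = 4·0.0874/(π·0.218²) = 2.342 m/s
Re = VD/ν = 2.342·0.218/1.68×10^-6 = 3.04×10^5 → turbulent
ε/D = 0.0068/218 = 3.12×10^-5
Haaland: f = 0.01458
h_f = f(L/D)V²/(2g) = 0.01458·(1800/0.218)·2.342²/(2·9.81) = 33.64 m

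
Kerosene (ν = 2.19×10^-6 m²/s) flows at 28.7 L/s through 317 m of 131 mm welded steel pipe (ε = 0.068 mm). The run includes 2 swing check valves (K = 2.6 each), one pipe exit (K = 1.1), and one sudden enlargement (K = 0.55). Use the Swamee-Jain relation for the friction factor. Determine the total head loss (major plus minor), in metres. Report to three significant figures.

V = 4Q/(πD²) = 2.129 m/s; V²/2g = 0.2311 m
Re = 1.27×10^5, ε/D = 5.19×10^-4 → f = 0.01991 (Swamee-Jain)
Major: h_f = f(L/D)·V²/2g = 0.01991·2420·0.2311 = 11.14 m
Minor: ΣK = 6.85; h_m = ΣK·V²/2g = 1.583 m
Total H_L = 11.14 + 1.583 = 12.72 m

H_L ≈ 12.7 m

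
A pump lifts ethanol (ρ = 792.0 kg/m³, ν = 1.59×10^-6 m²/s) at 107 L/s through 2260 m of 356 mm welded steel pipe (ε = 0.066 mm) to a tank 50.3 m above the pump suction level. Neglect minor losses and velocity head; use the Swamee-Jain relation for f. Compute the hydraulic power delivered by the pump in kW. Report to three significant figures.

P_hyd ≈ 47.0 kW

V = 4Q/(πD²) = 1.075 m/s; Re = 2.41×10^5; ε/D = 1.85×10^-4; f = 0.01662
h_f = f(L/D)V²/2g = 6.216 m
Total head H = z + h_f = 50.3 + 6.216 = 56.52 m
P_hyd = ρgQH = 792.0·9.81·0.107·56.52 = 46.98 kW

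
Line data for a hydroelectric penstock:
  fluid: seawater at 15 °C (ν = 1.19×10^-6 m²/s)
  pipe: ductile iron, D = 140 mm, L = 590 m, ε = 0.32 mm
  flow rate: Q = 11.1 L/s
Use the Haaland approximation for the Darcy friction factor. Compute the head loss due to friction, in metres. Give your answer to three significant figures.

V = 4Q/(πD²) = 4·0.0111/(π·0.140²) = 0.7211 m/s
Re = VD/ν = 0.7211·0.140/1.19×10^-6 = 8.48×10^4 → turbulent
ε/D = 0.32/140 = 0.00229
Haaland: f = 0.02594
h_f = f(L/D)V²/(2g) = 0.02594·(590/0.140)·0.7211²/(2·9.81) = 2.897 m

h_f ≈ 2.90 m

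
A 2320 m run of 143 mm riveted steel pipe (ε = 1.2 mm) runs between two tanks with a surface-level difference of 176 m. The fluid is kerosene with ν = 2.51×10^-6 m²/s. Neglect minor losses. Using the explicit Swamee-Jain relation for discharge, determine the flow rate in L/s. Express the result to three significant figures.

Swamee-Jain (Type II): Q = -0.965·√(gD⁵h_f/L)·ln[ε/(3.7D) + √(3.17ν²L/(gD³h_f))]
√(gD⁵h_f/L) = √(9.81·0.143⁵·176/2320) = 0.006671
ε/(3.7D) = 0.00227; √(3.17ν²L/(gD³h_f)) = 9.58×10^-5
Q = -0.965·0.006671·ln(0.002364) = 0.03893 m³/s
Check: V = 2.42 m/s, Re = 1.38×10^5, f = 0.03644, h_f = 177 m ≈ 176 m ✓

Q ≈ 38.9 L/s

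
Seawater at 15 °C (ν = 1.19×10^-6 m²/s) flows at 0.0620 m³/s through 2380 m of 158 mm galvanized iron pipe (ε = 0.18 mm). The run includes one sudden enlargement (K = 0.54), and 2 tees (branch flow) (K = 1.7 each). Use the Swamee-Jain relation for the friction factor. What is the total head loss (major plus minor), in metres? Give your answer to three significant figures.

V = 4Q/(πD²) = 3.162 m/s; V²/2g = 0.5097 m
Re = 4.20×10^5, ε/D = 0.00114 → f = 0.02105 (Swamee-Jain)
Major: h_f = f(L/D)·V²/2g = 0.02105·15063·0.5097 = 161.6 m
Minor: ΣK = 3.94; h_m = ΣK·V²/2g = 2.008 m
Total H_L = 161.6 + 2.008 = 163.6 m

H_L ≈ 164 m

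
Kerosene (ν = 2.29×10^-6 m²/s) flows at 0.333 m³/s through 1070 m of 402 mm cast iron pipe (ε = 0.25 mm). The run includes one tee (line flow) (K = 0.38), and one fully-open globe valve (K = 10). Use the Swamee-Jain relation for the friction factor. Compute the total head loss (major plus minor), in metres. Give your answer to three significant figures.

V = 4Q/(πD²) = 2.624 m/s; V²/2g = 0.3508 m
Re = 4.61×10^5, ε/D = 6.22×10^-4 → f = 0.01857 (Swamee-Jain)
Major: h_f = f(L/D)·V²/2g = 0.01857·2662·0.3508 = 17.34 m
Minor: ΣK = 10.4; h_m = ΣK·V²/2g = 3.642 m
Total H_L = 17.34 + 3.642 = 20.98 m

H_L ≈ 21.0 m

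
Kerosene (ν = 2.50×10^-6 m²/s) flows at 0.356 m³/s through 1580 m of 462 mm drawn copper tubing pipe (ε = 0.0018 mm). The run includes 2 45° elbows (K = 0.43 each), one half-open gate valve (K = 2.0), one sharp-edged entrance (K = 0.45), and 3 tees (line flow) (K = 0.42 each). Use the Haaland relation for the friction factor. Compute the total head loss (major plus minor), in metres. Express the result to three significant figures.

H_L ≈ 11.8 m

V = 4Q/(πD²) = 2.124 m/s; V²/2g = 0.2299 m
Re = 3.92×10^5, ε/D = 3.90×10^-6 → f = 0.01368 (Haaland)
Major: h_f = f(L/D)·V²/2g = 0.01368·3420·0.2299 = 10.76 m
Minor: ΣK = 4.57; h_m = ΣK·V²/2g = 1.050 m
Total H_L = 10.76 + 1.050 = 11.81 m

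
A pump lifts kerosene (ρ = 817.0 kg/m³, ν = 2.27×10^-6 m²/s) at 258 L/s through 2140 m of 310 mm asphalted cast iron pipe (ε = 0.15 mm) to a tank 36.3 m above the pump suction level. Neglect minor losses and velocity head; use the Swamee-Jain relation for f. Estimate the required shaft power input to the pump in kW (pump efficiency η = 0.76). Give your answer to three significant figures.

V = 4Q/(πD²) = 3.418 m/s; Re = 4.67×10^5; ε/D = 4.84×10^-4; f = 0.01774
h_f = f(L/D)V²/2g = 72.93 m
Total head H = z + h_f = 36.3 + 72.93 = 109.2 m
P_hyd = ρgQH = 817.0·9.81·0.258·109.2 = 225.9 kW
P_shaft = P_hyd/η = 225.9/0.76 = 297.2 kW

P_shaft ≈ 297 kW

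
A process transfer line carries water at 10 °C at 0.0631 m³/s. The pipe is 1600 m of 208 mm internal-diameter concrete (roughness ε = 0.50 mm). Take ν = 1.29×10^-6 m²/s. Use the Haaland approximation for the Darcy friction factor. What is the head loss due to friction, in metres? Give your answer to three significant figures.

h_f ≈ 34.0 m

V = 4Q/(πD²) = 4·0.0631/(π·0.208²) = 1.857 m/s
Re = VD/ν = 1.857·0.208/1.29×10^-6 = 2.99×10^5 → turbulent
ε/D = 0.50/208 = 0.00240
Haaland: f = 0.02513
h_f = f(L/D)V²/(2g) = 0.02513·(1600/0.208)·1.857²/(2·9.81) = 33.97 m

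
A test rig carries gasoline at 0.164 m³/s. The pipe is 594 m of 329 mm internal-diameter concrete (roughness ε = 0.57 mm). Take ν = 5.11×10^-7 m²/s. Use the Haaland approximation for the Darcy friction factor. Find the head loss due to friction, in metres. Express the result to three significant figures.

V = 4Q/(πD²) = 4·0.164/(π·0.329²) = 1.929 m/s
Re = VD/ν = 1.929·0.329/5.11×10^-7 = 1.24×10^6 → turbulent
ε/D = 0.57/329 = 0.00173
Haaland: f = 0.02274
h_f = f(L/D)V²/(2g) = 0.02274·(594/0.329)·1.929²/(2·9.81) = 7.788 m

h_f ≈ 7.79 m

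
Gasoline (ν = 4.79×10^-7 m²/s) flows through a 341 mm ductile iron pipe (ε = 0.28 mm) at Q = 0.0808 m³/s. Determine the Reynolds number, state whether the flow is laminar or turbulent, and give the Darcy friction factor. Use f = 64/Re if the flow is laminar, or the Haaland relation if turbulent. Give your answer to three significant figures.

Re ≈ 6.30×10^5; turbulent; f ≈ 0.0192

V = 4Q/(πD²) = 0.8847 m/s
Re = VD/ν = 0.8847·0.341/4.79×10^-7 = 6.30×10^5
Re > 4000 → turbulent; ε/D = 8.21×10^-4
Haaland: f = 0.01924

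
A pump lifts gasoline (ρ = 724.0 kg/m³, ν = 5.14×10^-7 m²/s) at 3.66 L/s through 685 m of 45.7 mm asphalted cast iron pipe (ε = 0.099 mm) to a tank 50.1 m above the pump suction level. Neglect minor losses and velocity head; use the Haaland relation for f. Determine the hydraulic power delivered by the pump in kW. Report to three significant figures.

P_hyd ≈ 3.75 kW

V = 4Q/(πD²) = 2.231 m/s; Re = 1.98×10^5; ε/D = 0.00217; f = 0.02472
h_f = f(L/D)V²/2g = 94.04 m
Total head H = z + h_f = 50.1 + 94.04 = 144.1 m
P_hyd = ρgQH = 724.0·9.81·0.00366·144.1 = 3.747 kW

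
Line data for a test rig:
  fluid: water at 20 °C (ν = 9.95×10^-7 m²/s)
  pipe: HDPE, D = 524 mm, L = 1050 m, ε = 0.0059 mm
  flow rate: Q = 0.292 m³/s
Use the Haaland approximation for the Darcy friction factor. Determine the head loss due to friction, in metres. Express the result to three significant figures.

h_f ≈ 2.33 m

V = 4Q/(πD²) = 4·0.292/(π·0.524²) = 1.354 m/s
Re = VD/ν = 1.354·0.524/9.95×10^-7 = 7.13×10^5 → turbulent
ε/D = 0.0059/524 = 1.13×10^-5
Haaland: f = 0.01244
h_f = f(L/D)V²/(2g) = 0.01244·(1050/0.524)·1.354²/(2·9.81) = 2.329 m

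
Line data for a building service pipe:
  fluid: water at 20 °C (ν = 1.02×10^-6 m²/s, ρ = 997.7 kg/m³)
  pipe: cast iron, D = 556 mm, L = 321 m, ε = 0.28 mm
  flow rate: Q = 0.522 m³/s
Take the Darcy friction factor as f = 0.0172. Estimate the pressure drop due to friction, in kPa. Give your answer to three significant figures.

V = 4Q/(πD²) = 4·0.522/(π·0.556²) = 2.150 m/s
h_f = f(L/D)V²/(2g) = 0.01720·(321/0.556)·2.150²/(2·9.81) = 2.339 m
Δp = ρg·h_f = 997.7·9.81·2.339 = 22.90 kPa

Δp ≈ 22.9 kPa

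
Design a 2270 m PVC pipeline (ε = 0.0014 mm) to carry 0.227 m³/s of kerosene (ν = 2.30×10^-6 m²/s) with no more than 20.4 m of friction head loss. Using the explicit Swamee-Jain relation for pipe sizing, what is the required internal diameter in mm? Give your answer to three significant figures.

D ≈ 373 mm

Swamee-Jain (Type III): D = 0.66·[ε^1.25·(LQ²/(gh_f))^4.75 + ν·Q^9.4·(L/(gh_f))^5.2]^0.04
LQ²/(gh_f) = 0.5845; L/(gh_f) = 11.34
Term 1 = ε^1.25·(…)^4.75 = 3.76×10^-9; Term 2 = ν·Q^9.4·(…)^5.2 = 6.21×10^-7
D = 0.66·(3.76×10^-9 + 6.21×10^-7)^0.04 = 0.3727 m = 373 mm
Check: V = 2.08 m/s, Re = 3.37×10^5, f = 0.01411, h_f = 19.0 m ≈ 20.4 m ✓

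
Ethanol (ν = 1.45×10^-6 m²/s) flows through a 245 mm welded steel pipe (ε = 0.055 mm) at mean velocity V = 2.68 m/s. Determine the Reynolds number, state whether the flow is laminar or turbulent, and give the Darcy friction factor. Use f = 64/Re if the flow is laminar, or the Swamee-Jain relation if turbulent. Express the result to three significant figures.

Re = VD/ν = 2.680·0.245/1.45×10^-6 = 4.53×10^5
Re > 4000 → turbulent; ε/D = 2.24×10^-4
Swamee-Jain: f = 0.01587

Re ≈ 4.53×10^5; turbulent; f ≈ 0.0159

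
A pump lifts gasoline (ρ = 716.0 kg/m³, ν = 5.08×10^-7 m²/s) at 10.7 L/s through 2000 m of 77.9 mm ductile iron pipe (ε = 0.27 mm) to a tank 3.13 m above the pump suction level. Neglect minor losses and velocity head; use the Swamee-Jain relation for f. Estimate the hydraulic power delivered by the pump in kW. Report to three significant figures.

V = 4Q/(πD²) = 2.245 m/s; Re = 3.44×10^5; ε/D = 0.00347; f = 0.02775
h_f = f(L/D)V²/2g = 183.0 m
Total head H = z + h_f = 3.13 + 183.0 = 186.1 m
P_hyd = ρgQH = 716.0·9.81·0.0107·186.1 = 13.99 kW

P_hyd ≈ 14.0 kW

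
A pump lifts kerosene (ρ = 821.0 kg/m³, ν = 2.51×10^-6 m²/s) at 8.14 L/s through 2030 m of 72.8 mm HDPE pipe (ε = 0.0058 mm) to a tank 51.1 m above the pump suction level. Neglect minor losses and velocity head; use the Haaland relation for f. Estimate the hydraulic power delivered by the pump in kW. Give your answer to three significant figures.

P_hyd ≈ 10.6 kW

V = 4Q/(πD²) = 1.956 m/s; Re = 5.67×10^4; ε/D = 7.97×10^-5; f = 0.02038
h_f = f(L/D)V²/2g = 110.7 m
Total head H = z + h_f = 51.1 + 110.7 = 161.8 m
P_hyd = ρgQH = 821.0·9.81·0.00814·161.8 = 10.61 kW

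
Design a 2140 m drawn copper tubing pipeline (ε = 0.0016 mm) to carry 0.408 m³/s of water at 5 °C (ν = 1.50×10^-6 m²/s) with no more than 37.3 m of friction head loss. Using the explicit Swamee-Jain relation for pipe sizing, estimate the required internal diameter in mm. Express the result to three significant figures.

D ≈ 398 mm

Swamee-Jain (Type III): D = 0.66·[ε^1.25·(LQ²/(gh_f))^4.75 + ν·Q^9.4·(L/(gh_f))^5.2]^0.04
LQ²/(gh_f) = 0.9735; L/(gh_f) = 5.848
Term 1 = ε^1.25·(…)^4.75 = 5.01×10^-8; Term 2 = ν·Q^9.4·(…)^5.2 = 3.20×10^-6
D = 0.66·(5.01×10^-8 + 3.20×10^-6)^0.04 = 0.3981 m = 398 mm
Check: V = 3.28 m/s, Re = 8.70×10^5, f = 0.01198, h_f = 35.2 m ≈ 37.3 m ✓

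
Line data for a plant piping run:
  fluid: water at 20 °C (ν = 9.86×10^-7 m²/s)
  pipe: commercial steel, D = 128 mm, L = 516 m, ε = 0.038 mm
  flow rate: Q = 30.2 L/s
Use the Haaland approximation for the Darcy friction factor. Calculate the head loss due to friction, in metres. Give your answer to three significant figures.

h_f ≈ 19.0 m

V = 4Q/(πD²) = 4·0.0302/(π·0.128²) = 2.347 m/s
Re = VD/ν = 2.347·0.128/9.86×10^-7 = 3.05×10^5 → turbulent
ε/D = 0.038/128 = 2.97×10^-4
Haaland: f = 0.01676
h_f = f(L/D)V²/(2g) = 0.01676·(516/0.128)·2.347²/(2·9.81) = 18.96 m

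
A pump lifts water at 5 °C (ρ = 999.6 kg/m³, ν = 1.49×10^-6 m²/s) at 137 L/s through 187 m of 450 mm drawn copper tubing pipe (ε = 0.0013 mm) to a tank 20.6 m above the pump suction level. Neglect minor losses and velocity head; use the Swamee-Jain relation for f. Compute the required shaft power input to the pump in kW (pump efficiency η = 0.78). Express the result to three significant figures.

V = 4Q/(πD²) = 0.8614 m/s; Re = 2.60×10^5; ε/D = 2.89×10^-6; f = 0.01480
h_f = f(L/D)V²/2g = 0.2325 m
Total head H = z + h_f = 20.6 + 0.2325 = 20.83 m
P_hyd = ρgQH = 999.6·9.81·0.137·20.83 = 27.99 kW
P_shaft = P_hyd/η = 27.99/0.78 = 35.88 kW

P_shaft ≈ 35.9 kW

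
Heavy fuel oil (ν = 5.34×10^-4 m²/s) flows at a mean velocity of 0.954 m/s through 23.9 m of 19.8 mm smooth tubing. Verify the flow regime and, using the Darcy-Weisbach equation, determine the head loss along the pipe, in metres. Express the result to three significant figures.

Re = VD/ν = 0.954·0.01980/5.34×10^-4 = 35.4 → laminar (Re < 2300)
f = 64/Re = 1.809
h_f = f(L/D)V²/(2g) = 1.809·(23.9/0.01980)·0.954²/(2·9.81) = 101.3 m

h_f ≈ 101 m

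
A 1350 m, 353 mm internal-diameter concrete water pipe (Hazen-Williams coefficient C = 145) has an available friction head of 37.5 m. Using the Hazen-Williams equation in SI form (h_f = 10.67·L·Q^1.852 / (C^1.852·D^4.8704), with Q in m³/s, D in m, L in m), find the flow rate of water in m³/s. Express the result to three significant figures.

Rearranging: Q = [h_f·C^1.852·D^4.8704 / (10.67·L)]^(1/1.852)
Q = [37.5·145^1.852·0.353^4.8704 / (10.67·1350)]^0.540 = 0.3772 m³/s

Q ≈ 0.377 m³/s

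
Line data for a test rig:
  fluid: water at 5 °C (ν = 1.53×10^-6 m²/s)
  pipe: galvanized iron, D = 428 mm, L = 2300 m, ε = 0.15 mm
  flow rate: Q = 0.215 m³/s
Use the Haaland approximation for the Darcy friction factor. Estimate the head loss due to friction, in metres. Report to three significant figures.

h_f ≈ 10.2 m

V = 4Q/(πD²) = 4·0.215/(π·0.428²) = 1.494 m/s
Re = VD/ν = 1.494·0.428/1.53×10^-6 = 4.18×10^5 → turbulent
ε/D = 0.15/428 = 3.50×10^-4
Haaland: f = 0.01673
h_f = f(L/D)V²/(2g) = 0.01673·(2300/0.428)·1.494²/(2·9.81) = 10.23 m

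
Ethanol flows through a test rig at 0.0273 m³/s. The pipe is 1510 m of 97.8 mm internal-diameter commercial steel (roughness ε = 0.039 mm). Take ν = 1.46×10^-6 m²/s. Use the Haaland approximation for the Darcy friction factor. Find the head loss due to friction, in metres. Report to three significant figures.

h_f ≈ 185 m

V = 4Q/(πD²) = 4·0.0273/(π·0.0978²) = 3.634 m/s
Re = VD/ν = 3.634·0.0978/1.46×10^-6 = 2.43×10^5 → turbulent
ε/D = 0.039/97.8 = 3.99×10^-4
Haaland: f = 0.01776
h_f = f(L/D)V²/(2g) = 0.01776·(1510/0.0978)·3.634²/(2·9.81) = 184.6 m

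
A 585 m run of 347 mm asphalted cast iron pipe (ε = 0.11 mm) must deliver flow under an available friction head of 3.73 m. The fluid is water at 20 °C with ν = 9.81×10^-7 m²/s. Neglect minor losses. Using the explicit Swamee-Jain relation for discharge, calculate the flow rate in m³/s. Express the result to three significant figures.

Swamee-Jain (Type II): Q = -0.965·√(gD⁵h_f/L)·ln[ε/(3.7D) + √(3.17ν²L/(gD³h_f))]
√(gD⁵h_f/L) = √(9.81·0.347⁵·3.73/585) = 0.01774
ε/(3.7D) = 8.57×10^-5; √(3.17ν²L/(gD³h_f)) = 3.42×10^-5
Q = -0.965·0.01774·ln(1.198×10^-4) = 0.1546 m³/s
Check: V = 1.63 m/s, Re = 5.78×10^5, f = 0.01635, h_f = 3.75 m ≈ 3.73 m ✓

Q ≈ 0.155 m³/s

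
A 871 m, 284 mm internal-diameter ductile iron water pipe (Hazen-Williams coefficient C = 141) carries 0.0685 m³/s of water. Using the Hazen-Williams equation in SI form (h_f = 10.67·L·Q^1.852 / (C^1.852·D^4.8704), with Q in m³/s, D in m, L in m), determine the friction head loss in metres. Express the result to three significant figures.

h_f ≈ 3.12 m

h_f = 10.67·871·0.0685^1.852 / (141^1.852·0.284^4.8704) = 3.120 m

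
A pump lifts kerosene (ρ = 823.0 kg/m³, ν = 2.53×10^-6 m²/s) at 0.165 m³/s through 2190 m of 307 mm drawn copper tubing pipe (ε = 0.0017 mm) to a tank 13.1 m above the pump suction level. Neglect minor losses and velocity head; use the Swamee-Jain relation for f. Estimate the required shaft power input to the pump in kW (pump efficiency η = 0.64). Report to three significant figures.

P_shaft ≈ 82.6 kW

V = 4Q/(πD²) = 2.229 m/s; Re = 2.70×10^5; ε/D = 5.54×10^-6; f = 0.01472
h_f = f(L/D)V²/2g = 26.59 m
Total head H = z + h_f = 13.1 + 26.59 = 39.69 m
P_hyd = ρgQH = 823.0·9.81·0.165·39.69 = 52.87 kW
P_shaft = P_hyd/η = 52.87/0.64 = 82.61 kW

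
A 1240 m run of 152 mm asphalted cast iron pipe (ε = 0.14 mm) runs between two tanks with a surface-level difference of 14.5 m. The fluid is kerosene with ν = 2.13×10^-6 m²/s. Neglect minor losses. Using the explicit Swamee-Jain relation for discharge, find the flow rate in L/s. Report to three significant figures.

Swamee-Jain (Type II): Q = -0.965·√(gD⁵h_f/L)·ln[ε/(3.7D) + √(3.17ν²L/(gD³h_f))]
√(gD⁵h_f/L) = √(9.81·0.152⁵·14.5/1240) = 0.003051
ε/(3.7D) = 2.49×10^-4; √(3.17ν²L/(gD³h_f)) = 1.89×10^-4
Q = -0.965·0.003051·ln(4.379×10^-4) = 0.02277 m³/s
Check: V = 1.25 m/s, Re = 8.95×10^4, f = 0.02231, h_f = 14.6 m ≈ 14.5 m ✓

Q ≈ 22.8 L/s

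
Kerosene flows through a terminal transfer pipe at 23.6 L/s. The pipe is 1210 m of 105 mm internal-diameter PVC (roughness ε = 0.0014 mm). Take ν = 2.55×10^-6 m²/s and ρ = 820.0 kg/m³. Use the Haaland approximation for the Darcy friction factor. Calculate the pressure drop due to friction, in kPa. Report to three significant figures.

Δp ≈ 613 kPa

V = 4Q/(πD²) = 4·0.0236/(π·0.105²) = 2.725 m/s
Re = VD/ν = 2.725·0.105/2.55×10^-6 = 1.12×10^5 → turbulent
ε/D = 0.0014/105 = 1.33×10^-5
Haaland: f = 0.01746
h_f = f(L/D)V²/(2g) = 0.01746·(1210/0.105)·2.725²/(2·9.81) = 76.16 m
Δp = ρg·h_f = 820.0·9.81·76.16 = 612.7 kPa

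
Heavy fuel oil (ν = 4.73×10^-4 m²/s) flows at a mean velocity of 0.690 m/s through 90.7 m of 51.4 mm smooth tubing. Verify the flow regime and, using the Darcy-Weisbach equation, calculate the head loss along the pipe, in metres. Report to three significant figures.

h_f ≈ 36.5 m

Re = VD/ν = 0.690·0.05140/4.73×10^-4 = 75.0 → laminar (Re < 2300)
f = 64/Re = 0.8535
h_f = f(L/D)V²/(2g) = 0.8535·(90.7/0.05140)·0.690²/(2·9.81) = 36.55 m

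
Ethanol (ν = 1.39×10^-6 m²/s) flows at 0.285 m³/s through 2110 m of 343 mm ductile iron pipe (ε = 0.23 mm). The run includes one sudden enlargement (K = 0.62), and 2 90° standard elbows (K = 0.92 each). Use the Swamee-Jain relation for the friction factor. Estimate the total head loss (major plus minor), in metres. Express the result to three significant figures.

H_L ≈ 56.4 m

V = 4Q/(πD²) = 3.084 m/s; V²/2g = 0.4849 m
Re = 7.61×10^5, ε/D = 6.71×10^-4 → f = 0.01849 (Swamee-Jain)
Major: h_f = f(L/D)·V²/2g = 0.01849·6152·0.4849 = 55.16 m
Minor: ΣK = 2.46; h_m = ΣK·V²/2g = 1.193 m
Total H_L = 55.16 + 1.193 = 56.35 m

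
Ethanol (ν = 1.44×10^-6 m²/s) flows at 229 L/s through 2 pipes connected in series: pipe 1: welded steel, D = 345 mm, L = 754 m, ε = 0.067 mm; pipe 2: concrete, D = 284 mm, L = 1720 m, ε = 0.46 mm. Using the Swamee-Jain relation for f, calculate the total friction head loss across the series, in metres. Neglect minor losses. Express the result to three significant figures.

H ≈ 101 m

Pipe 1: V = 2.450 m/s, Re = 5.87×10^5, ε/D = 1.94×10^-4, f = 0.01525, h_1 = f(L/D)V²/2g = 10.20 m
Pipe 2: V = 3.615 m/s, Re = 7.13×10^5, ε/D = 0.00162, f = 0.02256, h_2 = f(L/D)V²/2g = 91.00 m
Series → Q common, losses add: H = Σh = 101.2 m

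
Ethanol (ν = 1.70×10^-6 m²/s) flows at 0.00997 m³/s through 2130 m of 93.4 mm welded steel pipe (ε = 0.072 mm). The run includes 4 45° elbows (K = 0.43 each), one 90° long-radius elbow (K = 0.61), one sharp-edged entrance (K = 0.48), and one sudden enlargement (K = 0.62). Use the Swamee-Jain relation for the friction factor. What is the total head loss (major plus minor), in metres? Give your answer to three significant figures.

V = 4Q/(πD²) = 1.455 m/s; V²/2g = 0.1079 m
Re = 7.99×10^4, ε/D = 7.71×10^-4 → f = 0.02206 (Swamee-Jain)
Major: h_f = f(L/D)·V²/2g = 0.02206·22805·0.1079 = 54.30 m
Minor: ΣK = 3.43; h_m = ΣK·V²/2g = 0.3702 m
Total H_L = 54.30 + 0.3702 = 54.67 m

H_L ≈ 54.7 m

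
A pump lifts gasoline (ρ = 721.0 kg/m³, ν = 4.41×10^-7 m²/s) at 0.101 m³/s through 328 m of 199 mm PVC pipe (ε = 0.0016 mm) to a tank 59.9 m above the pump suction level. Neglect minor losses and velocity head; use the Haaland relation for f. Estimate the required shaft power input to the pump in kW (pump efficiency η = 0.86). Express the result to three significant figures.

P_shaft ≈ 57.9 kW

V = 4Q/(πD²) = 3.247 m/s; Re = 1.47×10^6; ε/D = 8.04×10^-6; f = 0.01106
h_f = f(L/D)V²/2g = 9.801 m
Total head H = z + h_f = 59.9 + 9.801 = 69.70 m
P_hyd = ρgQH = 721.0·9.81·0.101·69.70 = 49.79 kW
P_shaft = P_hyd/η = 49.79/0.86 = 57.90 kW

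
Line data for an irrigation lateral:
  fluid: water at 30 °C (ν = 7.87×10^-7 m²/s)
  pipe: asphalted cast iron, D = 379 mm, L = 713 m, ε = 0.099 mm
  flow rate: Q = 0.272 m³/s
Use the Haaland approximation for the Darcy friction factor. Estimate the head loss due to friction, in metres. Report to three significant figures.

V = 4Q/(πD²) = 4·0.272/(π·0.379²) = 2.411 m/s
Re = VD/ν = 2.411·0.379/7.87×10^-7 = 1.16×10^6 → turbulent
ε/D = 0.099/379 = 2.61×10^-4
Haaland: f = 0.01515
h_f = f(L/D)V²/(2g) = 0.01515·(713/0.379)·2.411²/(2·9.81) = 8.442 m

h_f ≈ 8.44 m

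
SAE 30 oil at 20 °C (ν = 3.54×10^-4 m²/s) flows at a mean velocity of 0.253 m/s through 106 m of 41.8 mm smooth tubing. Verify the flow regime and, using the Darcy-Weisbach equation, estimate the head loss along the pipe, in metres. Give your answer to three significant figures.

h_f ≈ 17.7 m

Re = VD/ν = 0.253·0.04180/3.54×10^-4 = 29.9 → laminar (Re < 2300)
f = 64/Re = 2.142
h_f = f(L/D)V²/(2g) = 2.142·(106/0.04180)·0.253²/(2·9.81) = 17.72 m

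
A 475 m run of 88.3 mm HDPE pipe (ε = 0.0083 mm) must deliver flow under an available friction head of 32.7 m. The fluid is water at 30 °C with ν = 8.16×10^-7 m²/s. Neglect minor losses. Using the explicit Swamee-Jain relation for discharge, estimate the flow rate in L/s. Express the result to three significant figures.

Swamee-Jain (Type II): Q = -0.965·√(gD⁵h_f/L)·ln[ε/(3.7D) + √(3.17ν²L/(gD³h_f))]
√(gD⁵h_f/L) = √(9.81·0.0883⁵·32.7/475) = 0.001904
ε/(3.7D) = 2.54×10^-5; √(3.17ν²L/(gD³h_f)) = 6.74×10^-5
Q = -0.965·0.001904·ln(9.278×10^-5) = 0.01706 m³/s
Check: V = 2.79 m/s, Re = 3.01×10^5, f = 0.01537, h_f = 32.7 m ≈ 32.7 m ✓

Q ≈ 17.1 L/s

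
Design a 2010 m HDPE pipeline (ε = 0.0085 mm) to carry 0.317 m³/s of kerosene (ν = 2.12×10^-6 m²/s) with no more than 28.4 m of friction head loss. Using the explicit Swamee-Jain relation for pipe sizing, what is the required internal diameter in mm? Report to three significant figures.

Swamee-Jain (Type III): D = 0.66·[ε^1.25·(LQ²/(gh_f))^4.75 + ν·Q^9.4·(L/(gh_f))^5.2]^0.04
LQ²/(gh_f) = 0.7250; L/(gh_f) = 7.215
Term 1 = ε^1.25·(…)^4.75 = 9.96×10^-8; Term 2 = ν·Q^9.4·(…)^5.2 = 1.26×10^-6
D = 0.66·(9.96×10^-8 + 1.26×10^-6)^0.04 = 0.3844 m = 384 mm
Check: V = 2.73 m/s, Re = 4.95×10^5, f = 0.01346, h_f = 26.7 m ≈ 28.4 m ✓

D ≈ 384 mm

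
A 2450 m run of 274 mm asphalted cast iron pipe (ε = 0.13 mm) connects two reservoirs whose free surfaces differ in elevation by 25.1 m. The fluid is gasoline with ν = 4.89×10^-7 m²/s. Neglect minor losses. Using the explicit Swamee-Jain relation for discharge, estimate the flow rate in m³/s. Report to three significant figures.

Q ≈ 0.106 m³/s

Swamee-Jain (Type II): Q = -0.965·√(gD⁵h_f/L)·ln[ε/(3.7D) + √(3.17ν²L/(gD³h_f))]
√(gD⁵h_f/L) = √(9.81·0.274⁵·25.1/2450) = 0.01246
ε/(3.7D) = 1.28×10^-4; √(3.17ν²L/(gD³h_f)) = 1.91×10^-5
Q = -0.965·0.01246·ln(1.474×10^-4) = 0.1061 m³/s
Check: V = 1.80 m/s, Re = 1.01×10^6, f = 0.01712, h_f = 25.2 m ≈ 25.1 m ✓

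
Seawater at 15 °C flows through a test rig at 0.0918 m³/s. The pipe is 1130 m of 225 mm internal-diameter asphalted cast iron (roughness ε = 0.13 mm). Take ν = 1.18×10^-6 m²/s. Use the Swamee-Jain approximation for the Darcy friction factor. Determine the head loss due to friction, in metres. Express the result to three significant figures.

h_f ≈ 25.0 m

V = 4Q/(πD²) = 4·0.0918/(π·0.225²) = 2.309 m/s
Re = VD/ν = 2.309·0.225/1.18×10^-6 = 4.40×10^5 → turbulent
ε/D = 0.13/225 = 5.78×10^-4
Swamee-Jain: f = 0.01836
h_f = f(L/D)V²/(2g) = 0.01836·(1130/0.225)·2.309²/(2·9.81) = 25.05 m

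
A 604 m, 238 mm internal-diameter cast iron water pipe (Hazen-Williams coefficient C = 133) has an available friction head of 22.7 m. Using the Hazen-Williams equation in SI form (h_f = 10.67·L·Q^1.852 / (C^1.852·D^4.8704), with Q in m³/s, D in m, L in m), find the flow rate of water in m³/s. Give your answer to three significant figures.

Q ≈ 0.144 m³/s

Rearranging: Q = [h_f·C^1.852·D^4.8704 / (10.67·L)]^(1/1.852)
Q = [22.7·133^1.852·0.238^4.8704 / (10.67·604)]^0.540 = 0.1445 m³/s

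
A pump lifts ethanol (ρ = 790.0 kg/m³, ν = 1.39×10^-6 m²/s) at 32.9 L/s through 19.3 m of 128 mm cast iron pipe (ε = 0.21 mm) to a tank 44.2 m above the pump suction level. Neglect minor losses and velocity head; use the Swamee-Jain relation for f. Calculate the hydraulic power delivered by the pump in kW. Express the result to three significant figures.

V = 4Q/(πD²) = 2.557 m/s; Re = 2.35×10^5; ε/D = 0.00164; f = 0.02327
h_f = f(L/D)V²/2g = 1.169 m
Total head H = z + h_f = 44.2 + 1.169 = 45.37 m
P_hyd = ρgQH = 790.0·9.81·0.0329·45.37 = 11.57 kW

P_hyd ≈ 11.6 kW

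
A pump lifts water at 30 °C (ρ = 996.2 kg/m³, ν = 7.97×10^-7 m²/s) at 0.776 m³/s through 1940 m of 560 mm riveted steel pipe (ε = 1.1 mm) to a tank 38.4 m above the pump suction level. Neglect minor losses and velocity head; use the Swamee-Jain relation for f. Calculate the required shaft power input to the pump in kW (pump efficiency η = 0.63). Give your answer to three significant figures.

V = 4Q/(πD²) = 3.151 m/s; Re = 2.21×10^6; ε/D = 0.00196; f = 0.02344
h_f = f(L/D)V²/2g = 41.08 m
Total head H = z + h_f = 38.4 + 41.08 = 79.48 m
P_hyd = ρgQH = 996.2·9.81·0.776·79.48 = 602.7 kW
P_shaft = P_hyd/η = 602.7/0.63 = 956.7 kW

P_shaft ≈ 957 kW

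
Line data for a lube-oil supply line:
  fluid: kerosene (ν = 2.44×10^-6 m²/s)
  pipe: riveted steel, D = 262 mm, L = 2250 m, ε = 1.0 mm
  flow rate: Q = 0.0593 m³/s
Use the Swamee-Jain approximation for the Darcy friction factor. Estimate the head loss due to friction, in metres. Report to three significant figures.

V = 4Q/(πD²) = 4·0.0593/(π·0.262²) = 1.100 m/s
Re = VD/ν = 1.100·0.262/2.44×10^-6 = 1.18×10^5 → turbulent
ε/D = 1.0/262 = 0.00382
Swamee-Jain: f = 0.02922
h_f = f(L/D)V²/(2g) = 0.02922·(2250/0.262)·1.100²/(2·9.81) = 15.47 m

h_f ≈ 15.5 m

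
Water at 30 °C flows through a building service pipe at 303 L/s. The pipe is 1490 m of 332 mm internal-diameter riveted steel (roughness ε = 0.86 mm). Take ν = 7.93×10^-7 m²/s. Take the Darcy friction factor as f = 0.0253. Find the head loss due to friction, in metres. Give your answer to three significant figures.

h_f ≈ 70.9 m

V = 4Q/(πD²) = 4·0.303/(π·0.332²) = 3.500 m/s
h_f = f(L/D)V²/(2g) = 0.02530·(1490/0.332)·3.500²/(2·9.81) = 70.90 m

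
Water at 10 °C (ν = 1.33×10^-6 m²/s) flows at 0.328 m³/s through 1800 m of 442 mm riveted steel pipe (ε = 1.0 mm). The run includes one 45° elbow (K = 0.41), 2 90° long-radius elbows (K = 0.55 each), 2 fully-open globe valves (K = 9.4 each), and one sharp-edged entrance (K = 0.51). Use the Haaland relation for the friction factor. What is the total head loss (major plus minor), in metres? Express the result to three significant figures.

V = 4Q/(πD²) = 2.138 m/s; V²/2g = 0.2329 m
Re = 7.10×10^5, ε/D = 0.00226 → f = 0.02447 (Haaland)
Major: h_f = f(L/D)·V²/2g = 0.02447·4072·0.2329 = 23.20 m
Minor: ΣK = 20.8; h_m = ΣK·V²/2g = 4.849 m
Total H_L = 23.20 + 4.849 = 28.05 m

H_L ≈ 28.1 m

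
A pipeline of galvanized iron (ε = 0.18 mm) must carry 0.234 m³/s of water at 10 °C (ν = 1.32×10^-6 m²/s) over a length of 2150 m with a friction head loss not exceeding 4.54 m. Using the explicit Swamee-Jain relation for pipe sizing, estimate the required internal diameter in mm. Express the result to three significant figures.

D ≈ 523 mm

Swamee-Jain (Type III): D = 0.66·[ε^1.25·(LQ²/(gh_f))^4.75 + ν·Q^9.4·(L/(gh_f))^5.2]^0.04
LQ²/(gh_f) = 2.643; L/(gh_f) = 48.27
Term 1 = ε^1.25·(…)^4.75 = 0.00211; Term 2 = ν·Q^9.4·(…)^5.2 = 8.84×10^-4
D = 0.66·(0.00211 + 8.84×10^-4)^0.04 = 0.5231 m = 523 mm
Check: V = 1.09 m/s, Re = 4.31×10^5, f = 0.01688, h_f = 4.19 m ≈ 4.54 m ✓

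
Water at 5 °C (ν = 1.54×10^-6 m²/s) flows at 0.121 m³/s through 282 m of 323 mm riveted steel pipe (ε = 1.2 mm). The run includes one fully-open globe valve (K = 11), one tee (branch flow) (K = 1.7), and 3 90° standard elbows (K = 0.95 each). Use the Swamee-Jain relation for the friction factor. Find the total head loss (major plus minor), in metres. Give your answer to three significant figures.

H_L ≈ 4.48 m

V = 4Q/(πD²) = 1.477 m/s; V²/2g = 0.1111 m
Re = 3.10×10^5, ε/D = 0.00372 → f = 0.02833 (Swamee-Jain)
Major: h_f = f(L/D)·V²/2g = 0.02833·873.1·0.1111 = 2.749 m
Minor: ΣK = 15.5; h_m = ΣK·V²/2g = 1.728 m
Total H_L = 2.749 + 1.728 = 4.477 m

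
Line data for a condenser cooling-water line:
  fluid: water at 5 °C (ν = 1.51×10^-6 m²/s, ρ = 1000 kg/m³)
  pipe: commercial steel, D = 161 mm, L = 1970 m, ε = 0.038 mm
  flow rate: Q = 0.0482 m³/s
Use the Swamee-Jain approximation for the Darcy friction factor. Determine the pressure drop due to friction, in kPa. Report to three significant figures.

Δp ≈ 580 kPa

V = 4Q/(πD²) = 4·0.0482/(π·0.161²) = 2.368 m/s
Re = VD/ν = 2.368·0.161/1.51×10^-6 = 2.52×10^5 → turbulent
ε/D = 0.038/161 = 2.36×10^-4
Swamee-Jain: f = 0.01690
h_f = f(L/D)V²/(2g) = 0.01690·(1970/0.161)·2.368²/(2·9.81) = 59.09 m
Δp = ρg·h_f = 1000·9.81·59.09 = 579.7 kPa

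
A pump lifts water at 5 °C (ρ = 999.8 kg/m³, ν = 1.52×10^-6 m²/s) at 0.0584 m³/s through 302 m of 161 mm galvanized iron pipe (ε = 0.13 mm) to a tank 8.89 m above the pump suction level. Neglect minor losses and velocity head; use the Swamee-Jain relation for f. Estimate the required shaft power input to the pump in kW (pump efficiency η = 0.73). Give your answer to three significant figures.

V = 4Q/(πD²) = 2.869 m/s; Re = 3.04×10^5; ε/D = 8.07×10^-4; f = 0.01989
h_f = f(L/D)V²/2g = 15.65 m
Total head H = z + h_f = 8.89 + 15.65 = 24.54 m
P_hyd = ρgQH = 999.8·9.81·0.0584·24.54 = 14.06 kW
P_shaft = P_hyd/η = 14.06/0.73 = 19.25 kW

P_shaft ≈ 19.3 kW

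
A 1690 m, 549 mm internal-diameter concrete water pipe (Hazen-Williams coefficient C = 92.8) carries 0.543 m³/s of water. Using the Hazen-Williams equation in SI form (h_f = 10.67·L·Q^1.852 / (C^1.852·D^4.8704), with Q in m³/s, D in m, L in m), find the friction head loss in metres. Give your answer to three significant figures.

h_f = 10.67·1690·0.543^1.852 / (92.8^1.852·0.549^4.8704) = 24.51 m

h_f ≈ 24.5 m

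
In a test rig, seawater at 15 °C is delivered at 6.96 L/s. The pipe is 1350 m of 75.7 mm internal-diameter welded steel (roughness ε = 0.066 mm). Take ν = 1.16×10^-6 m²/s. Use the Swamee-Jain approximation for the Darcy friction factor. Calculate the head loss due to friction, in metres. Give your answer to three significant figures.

V = 4Q/(πD²) = 4·0.00696/(π·0.0757²) = 1.546 m/s
Re = VD/ν = 1.546·0.0757/1.16×10^-6 = 1.01×10^5 → turbulent
ε/D = 0.066/75.7 = 8.72×10^-4
Swamee-Jain: f = 0.02187
h_f = f(L/D)V²/(2g) = 0.02187·(1350/0.0757)·1.546²/(2·9.81) = 47.53 m

h_f ≈ 47.5 m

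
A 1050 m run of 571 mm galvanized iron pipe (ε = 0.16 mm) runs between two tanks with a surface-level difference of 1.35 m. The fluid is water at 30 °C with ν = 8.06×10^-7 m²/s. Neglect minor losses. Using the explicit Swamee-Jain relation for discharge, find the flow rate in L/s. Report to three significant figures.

Swamee-Jain (Type II): Q = -0.965·√(gD⁵h_f/L)·ln[ε/(3.7D) + √(3.17ν²L/(gD³h_f))]
√(gD⁵h_f/L) = √(9.81·0.571⁵·1.35/1050) = 0.02767
ε/(3.7D) = 7.57×10^-5; √(3.17ν²L/(gD³h_f)) = 2.96×10^-5
Q = -0.965·0.02767·ln(1.053×10^-4) = 0.2445 m³/s
Check: V = 0.955 m/s, Re = 6.77×10^5, f = 0.01590, h_f = 1.36 m ≈ 1.35 m ✓

Q ≈ 245 L/s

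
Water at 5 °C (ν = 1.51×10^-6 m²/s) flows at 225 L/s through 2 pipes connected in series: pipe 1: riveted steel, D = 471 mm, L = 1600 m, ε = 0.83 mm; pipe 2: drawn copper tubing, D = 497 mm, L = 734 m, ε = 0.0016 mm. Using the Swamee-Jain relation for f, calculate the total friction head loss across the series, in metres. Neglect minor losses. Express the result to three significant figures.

H ≈ 8.12 m

Pipe 1: V = 1.291 m/s, Re = 4.03×10^5, ε/D = 0.00176, f = 0.02328, h_1 = f(L/D)V²/2g = 6.721 m
Pipe 2: V = 1.160 m/s, Re = 3.82×10^5, ε/D = 3.22×10^-6, f = 0.01379, h_2 = f(L/D)V²/2g = 1.396 m
Series → Q common, losses add: H = Σh = 8.117 m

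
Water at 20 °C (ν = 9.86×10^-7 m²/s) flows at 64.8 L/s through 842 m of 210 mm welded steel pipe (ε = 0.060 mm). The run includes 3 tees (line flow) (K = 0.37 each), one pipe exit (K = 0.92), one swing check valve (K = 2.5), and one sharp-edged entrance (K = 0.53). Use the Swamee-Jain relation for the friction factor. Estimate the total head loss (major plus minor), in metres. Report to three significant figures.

V = 4Q/(πD²) = 1.871 m/s; V²/2g = 0.1784 m
Re = 3.98×10^5, ε/D = 2.86×10^-4 → f = 0.01654 (Swamee-Jain)
Major: h_f = f(L/D)·V²/2g = 0.01654·4010·0.1784 = 11.83 m
Minor: ΣK = 5.06; h_m = ΣK·V²/2g = 0.9027 m
Total H_L = 11.83 + 0.9027 = 12.73 m

H_L ≈ 12.7 m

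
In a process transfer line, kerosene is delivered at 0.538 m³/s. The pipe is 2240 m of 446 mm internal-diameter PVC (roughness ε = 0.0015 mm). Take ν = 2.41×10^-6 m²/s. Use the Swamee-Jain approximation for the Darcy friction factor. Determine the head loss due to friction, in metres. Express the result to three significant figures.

h_f ≈ 38.3 m

V = 4Q/(πD²) = 4·0.538/(π·0.446²) = 3.444 m/s
Re = VD/ν = 3.444·0.446/2.41×10^-6 = 6.37×10^5 → turbulent
ε/D = 0.0015/446 = 3.36×10^-6
Swamee-Jain: f = 0.01260
h_f = f(L/D)V²/(2g) = 0.01260·(2240/0.446)·3.444²/(2·9.81) = 38.26 m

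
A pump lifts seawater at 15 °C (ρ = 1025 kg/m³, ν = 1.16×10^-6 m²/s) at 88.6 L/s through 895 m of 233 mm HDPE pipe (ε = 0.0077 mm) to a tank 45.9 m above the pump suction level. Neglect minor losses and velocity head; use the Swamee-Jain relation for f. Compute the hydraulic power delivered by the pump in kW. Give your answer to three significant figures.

V = 4Q/(πD²) = 2.078 m/s; Re = 4.17×10^5; ε/D = 3.30×10^-5; f = 0.01398
h_f = f(L/D)V²/2g = 11.82 m
Total head H = z + h_f = 45.9 + 11.82 = 57.72 m
P_hyd = ρgQH = 1025·9.81·0.0886·57.72 = 51.42 kW

P_hyd ≈ 51.4 kW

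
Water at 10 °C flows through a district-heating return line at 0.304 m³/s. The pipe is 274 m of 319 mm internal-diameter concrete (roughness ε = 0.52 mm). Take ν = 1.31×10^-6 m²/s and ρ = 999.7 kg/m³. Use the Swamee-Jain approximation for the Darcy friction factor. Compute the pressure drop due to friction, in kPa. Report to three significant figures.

Δp ≈ 140 kPa

V = 4Q/(πD²) = 4·0.304/(π·0.319²) = 3.804 m/s
Re = VD/ν = 3.804·0.319/1.31×10^-6 = 9.26×10^5 → turbulent
ε/D = 0.52/319 = 0.00163
Swamee-Jain: f = 0.02251
h_f = f(L/D)V²/(2g) = 0.02251·(274/0.319)·3.804²/(2·9.81) = 14.26 m
Δp = ρg·h_f = 999.7·9.81·14.26 = 139.8 kPa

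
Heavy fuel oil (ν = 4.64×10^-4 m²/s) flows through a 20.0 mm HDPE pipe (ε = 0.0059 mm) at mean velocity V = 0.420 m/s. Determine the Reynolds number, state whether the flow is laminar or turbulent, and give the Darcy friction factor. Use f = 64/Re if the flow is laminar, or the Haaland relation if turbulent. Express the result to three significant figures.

Re = VD/ν = 0.4200·0.0200/4.64×10^-4 = 18.1
Re < 2300 → laminar → f = 64/Re = 3.535

Re ≈ 18.1; laminar; f = 64/Re ≈ 3.54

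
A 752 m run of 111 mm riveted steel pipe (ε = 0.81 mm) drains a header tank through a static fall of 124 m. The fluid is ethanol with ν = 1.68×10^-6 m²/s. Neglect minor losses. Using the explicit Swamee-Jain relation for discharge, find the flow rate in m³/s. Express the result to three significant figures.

Swamee-Jain (Type II): Q = -0.965·√(gD⁵h_f/L)·ln[ε/(3.7D) + √(3.17ν²L/(gD³h_f))]
√(gD⁵h_f/L) = √(9.81·0.111⁵·124/752) = 0.005221
ε/(3.7D) = 0.00197; √(3.17ν²L/(gD³h_f)) = 6.36×10^-5
Q = -0.965·0.005221·ln(0.002036) = 0.03122 m³/s
Check: V = 3.23 m/s, Re = 2.13×10^5, f = 0.03467, h_f = 125 m ≈ 124 m ✓

Q ≈ 0.0312 m³/s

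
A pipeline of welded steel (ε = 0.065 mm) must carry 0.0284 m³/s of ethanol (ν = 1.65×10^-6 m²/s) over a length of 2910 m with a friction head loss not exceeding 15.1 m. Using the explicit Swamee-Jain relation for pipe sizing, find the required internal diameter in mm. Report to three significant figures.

Swamee-Jain (Type III): D = 0.66·[ε^1.25·(LQ²/(gh_f))^4.75 + ν·Q^9.4·(L/(gh_f))^5.2]^0.04
LQ²/(gh_f) = 0.01584; L/(gh_f) = 19.64
Term 1 = ε^1.25·(…)^4.75 = 1.64×10^-14; Term 2 = ν·Q^9.4·(…)^5.2 = 2.53×10^-14
D = 0.66·(1.64×10^-14 + 2.53×10^-14)^0.04 = 0.1925 m = 192 mm
Check: V = 0.976 m/s, Re = 1.14×10^5, f = 0.01932, h_f = 14.2 m ≈ 15.1 m ✓

D ≈ 192 mm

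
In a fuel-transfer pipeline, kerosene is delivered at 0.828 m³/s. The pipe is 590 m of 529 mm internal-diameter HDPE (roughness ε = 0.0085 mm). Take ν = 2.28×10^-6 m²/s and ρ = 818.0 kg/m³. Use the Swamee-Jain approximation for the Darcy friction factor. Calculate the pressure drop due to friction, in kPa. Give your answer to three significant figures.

Δp ≈ 79.2 kPa

V = 4Q/(πD²) = 4·0.828/(π·0.529²) = 3.767 m/s
Re = VD/ν = 3.767·0.529/2.28×10^-6 = 8.74×10^5 → turbulent
ε/D = 0.0085/529 = 1.61×10^-5
Swamee-Jain: f = 0.01223
h_f = f(L/D)V²/(2g) = 0.01223·(590/0.529)·3.767²/(2·9.81) = 9.868 m
Δp = ρg·h_f = 818.0·9.81·9.868 = 79.19 kPa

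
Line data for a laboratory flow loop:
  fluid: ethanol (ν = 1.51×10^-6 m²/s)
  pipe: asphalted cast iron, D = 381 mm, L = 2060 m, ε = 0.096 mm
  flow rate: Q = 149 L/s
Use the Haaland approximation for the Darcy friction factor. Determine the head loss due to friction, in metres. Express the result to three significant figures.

V = 4Q/(πD²) = 4·0.149/(π·0.381²) = 1.307 m/s
Re = VD/ν = 1.307·0.381/1.51×10^-6 = 3.30×10^5 → turbulent
ε/D = 0.096/381 = 2.52×10^-4
Haaland: f = 0.01631
h_f = f(L/D)V²/(2g) = 0.01631·(2060/0.381)·1.307²/(2·9.81) = 7.676 m

h_f ≈ 7.68 m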